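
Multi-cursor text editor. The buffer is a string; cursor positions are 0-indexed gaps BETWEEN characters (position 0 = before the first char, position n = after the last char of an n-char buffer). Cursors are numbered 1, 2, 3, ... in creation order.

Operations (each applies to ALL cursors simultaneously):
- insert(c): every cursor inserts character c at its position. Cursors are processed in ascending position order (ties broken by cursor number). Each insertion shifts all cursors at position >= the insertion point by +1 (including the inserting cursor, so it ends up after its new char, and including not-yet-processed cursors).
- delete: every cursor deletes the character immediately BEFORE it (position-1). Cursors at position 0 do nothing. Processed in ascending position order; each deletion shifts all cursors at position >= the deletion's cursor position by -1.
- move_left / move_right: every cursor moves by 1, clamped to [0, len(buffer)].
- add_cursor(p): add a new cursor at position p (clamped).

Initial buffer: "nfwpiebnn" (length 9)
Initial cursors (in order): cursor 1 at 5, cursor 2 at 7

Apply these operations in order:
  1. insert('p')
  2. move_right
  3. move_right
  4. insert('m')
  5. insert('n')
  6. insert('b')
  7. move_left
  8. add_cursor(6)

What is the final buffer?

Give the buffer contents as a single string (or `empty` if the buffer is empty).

Answer: nfwpipebmnbpnnmnb

Derivation:
After op 1 (insert('p')): buffer="nfwpipebpnn" (len 11), cursors c1@6 c2@9, authorship .....1..2..
After op 2 (move_right): buffer="nfwpipebpnn" (len 11), cursors c1@7 c2@10, authorship .....1..2..
After op 3 (move_right): buffer="nfwpipebpnn" (len 11), cursors c1@8 c2@11, authorship .....1..2..
After op 4 (insert('m')): buffer="nfwpipebmpnnm" (len 13), cursors c1@9 c2@13, authorship .....1..12..2
After op 5 (insert('n')): buffer="nfwpipebmnpnnmn" (len 15), cursors c1@10 c2@15, authorship .....1..112..22
After op 6 (insert('b')): buffer="nfwpipebmnbpnnmnb" (len 17), cursors c1@11 c2@17, authorship .....1..1112..222
After op 7 (move_left): buffer="nfwpipebmnbpnnmnb" (len 17), cursors c1@10 c2@16, authorship .....1..1112..222
After op 8 (add_cursor(6)): buffer="nfwpipebmnbpnnmnb" (len 17), cursors c3@6 c1@10 c2@16, authorship .....1..1112..222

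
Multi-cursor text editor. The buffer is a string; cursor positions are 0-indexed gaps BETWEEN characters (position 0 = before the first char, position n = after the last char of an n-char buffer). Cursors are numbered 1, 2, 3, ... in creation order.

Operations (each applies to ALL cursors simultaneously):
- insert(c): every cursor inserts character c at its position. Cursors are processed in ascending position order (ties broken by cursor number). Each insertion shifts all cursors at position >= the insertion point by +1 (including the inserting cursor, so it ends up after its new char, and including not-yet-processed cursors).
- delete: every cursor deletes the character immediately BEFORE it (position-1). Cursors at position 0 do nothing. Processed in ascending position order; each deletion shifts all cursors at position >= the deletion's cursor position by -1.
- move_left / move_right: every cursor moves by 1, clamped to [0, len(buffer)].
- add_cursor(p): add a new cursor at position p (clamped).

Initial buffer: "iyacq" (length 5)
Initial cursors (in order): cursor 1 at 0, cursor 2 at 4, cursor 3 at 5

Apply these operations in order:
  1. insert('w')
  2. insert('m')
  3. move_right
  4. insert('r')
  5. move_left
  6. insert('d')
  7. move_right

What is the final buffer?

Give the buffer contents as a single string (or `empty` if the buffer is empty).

After op 1 (insert('w')): buffer="wiyacwqw" (len 8), cursors c1@1 c2@6 c3@8, authorship 1....2.3
After op 2 (insert('m')): buffer="wmiyacwmqwm" (len 11), cursors c1@2 c2@8 c3@11, authorship 11....22.33
After op 3 (move_right): buffer="wmiyacwmqwm" (len 11), cursors c1@3 c2@9 c3@11, authorship 11....22.33
After op 4 (insert('r')): buffer="wmiryacwmqrwmr" (len 14), cursors c1@4 c2@11 c3@14, authorship 11.1...22.2333
After op 5 (move_left): buffer="wmiryacwmqrwmr" (len 14), cursors c1@3 c2@10 c3@13, authorship 11.1...22.2333
After op 6 (insert('d')): buffer="wmidryacwmqdrwmdr" (len 17), cursors c1@4 c2@12 c3@16, authorship 11.11...22.223333
After op 7 (move_right): buffer="wmidryacwmqdrwmdr" (len 17), cursors c1@5 c2@13 c3@17, authorship 11.11...22.223333

Answer: wmidryacwmqdrwmdr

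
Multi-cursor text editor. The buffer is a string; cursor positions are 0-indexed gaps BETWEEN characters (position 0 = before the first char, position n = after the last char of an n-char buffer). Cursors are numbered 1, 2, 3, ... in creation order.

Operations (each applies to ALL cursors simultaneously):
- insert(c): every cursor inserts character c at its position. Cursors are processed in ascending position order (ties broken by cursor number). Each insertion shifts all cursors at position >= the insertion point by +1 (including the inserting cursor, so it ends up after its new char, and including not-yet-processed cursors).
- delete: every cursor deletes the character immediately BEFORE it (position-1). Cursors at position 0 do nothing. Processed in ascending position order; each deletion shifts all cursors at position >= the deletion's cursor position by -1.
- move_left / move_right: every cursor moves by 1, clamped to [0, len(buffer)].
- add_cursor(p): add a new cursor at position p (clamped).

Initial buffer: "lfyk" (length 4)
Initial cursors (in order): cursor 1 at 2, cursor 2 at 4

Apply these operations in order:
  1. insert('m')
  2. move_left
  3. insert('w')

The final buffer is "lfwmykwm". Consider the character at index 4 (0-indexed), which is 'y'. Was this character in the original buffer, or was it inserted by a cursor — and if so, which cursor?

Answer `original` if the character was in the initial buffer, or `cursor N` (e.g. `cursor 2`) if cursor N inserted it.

After op 1 (insert('m')): buffer="lfmykm" (len 6), cursors c1@3 c2@6, authorship ..1..2
After op 2 (move_left): buffer="lfmykm" (len 6), cursors c1@2 c2@5, authorship ..1..2
After op 3 (insert('w')): buffer="lfwmykwm" (len 8), cursors c1@3 c2@7, authorship ..11..22
Authorship (.=original, N=cursor N): . . 1 1 . . 2 2
Index 4: author = original

Answer: original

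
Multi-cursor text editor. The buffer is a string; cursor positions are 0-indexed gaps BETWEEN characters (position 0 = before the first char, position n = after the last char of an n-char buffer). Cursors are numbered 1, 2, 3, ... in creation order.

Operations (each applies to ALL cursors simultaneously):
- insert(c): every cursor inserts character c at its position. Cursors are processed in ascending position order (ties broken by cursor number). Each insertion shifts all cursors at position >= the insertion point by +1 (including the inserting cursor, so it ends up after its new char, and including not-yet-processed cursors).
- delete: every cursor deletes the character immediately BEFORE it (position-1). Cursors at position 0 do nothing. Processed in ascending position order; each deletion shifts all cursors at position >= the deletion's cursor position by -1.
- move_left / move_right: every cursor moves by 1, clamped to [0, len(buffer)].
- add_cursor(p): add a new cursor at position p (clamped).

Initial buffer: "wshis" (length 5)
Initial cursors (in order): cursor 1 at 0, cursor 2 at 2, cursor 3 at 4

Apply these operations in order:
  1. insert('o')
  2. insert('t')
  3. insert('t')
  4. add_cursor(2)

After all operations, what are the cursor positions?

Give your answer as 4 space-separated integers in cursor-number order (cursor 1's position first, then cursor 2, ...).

After op 1 (insert('o')): buffer="owsohios" (len 8), cursors c1@1 c2@4 c3@7, authorship 1..2..3.
After op 2 (insert('t')): buffer="otwsothiots" (len 11), cursors c1@2 c2@6 c3@10, authorship 11..22..33.
After op 3 (insert('t')): buffer="ottwsotthiotts" (len 14), cursors c1@3 c2@8 c3@13, authorship 111..222..333.
After op 4 (add_cursor(2)): buffer="ottwsotthiotts" (len 14), cursors c4@2 c1@3 c2@8 c3@13, authorship 111..222..333.

Answer: 3 8 13 2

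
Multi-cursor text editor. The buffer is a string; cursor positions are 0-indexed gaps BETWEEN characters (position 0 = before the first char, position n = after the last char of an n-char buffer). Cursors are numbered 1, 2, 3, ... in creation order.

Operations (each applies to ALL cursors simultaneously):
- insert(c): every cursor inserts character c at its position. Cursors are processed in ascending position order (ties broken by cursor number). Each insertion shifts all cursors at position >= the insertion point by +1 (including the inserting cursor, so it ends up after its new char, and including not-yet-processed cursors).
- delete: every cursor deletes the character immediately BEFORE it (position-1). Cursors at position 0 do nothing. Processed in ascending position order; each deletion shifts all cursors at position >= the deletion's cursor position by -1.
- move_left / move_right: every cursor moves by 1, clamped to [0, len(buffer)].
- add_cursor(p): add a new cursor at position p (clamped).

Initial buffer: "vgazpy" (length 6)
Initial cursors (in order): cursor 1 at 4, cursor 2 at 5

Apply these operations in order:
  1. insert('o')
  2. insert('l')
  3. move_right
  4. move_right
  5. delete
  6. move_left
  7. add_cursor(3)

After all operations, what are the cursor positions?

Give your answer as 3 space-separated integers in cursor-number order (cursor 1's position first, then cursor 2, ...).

After op 1 (insert('o')): buffer="vgazopoy" (len 8), cursors c1@5 c2@7, authorship ....1.2.
After op 2 (insert('l')): buffer="vgazolpoly" (len 10), cursors c1@6 c2@9, authorship ....11.22.
After op 3 (move_right): buffer="vgazolpoly" (len 10), cursors c1@7 c2@10, authorship ....11.22.
After op 4 (move_right): buffer="vgazolpoly" (len 10), cursors c1@8 c2@10, authorship ....11.22.
After op 5 (delete): buffer="vgazolpl" (len 8), cursors c1@7 c2@8, authorship ....11.2
After op 6 (move_left): buffer="vgazolpl" (len 8), cursors c1@6 c2@7, authorship ....11.2
After op 7 (add_cursor(3)): buffer="vgazolpl" (len 8), cursors c3@3 c1@6 c2@7, authorship ....11.2

Answer: 6 7 3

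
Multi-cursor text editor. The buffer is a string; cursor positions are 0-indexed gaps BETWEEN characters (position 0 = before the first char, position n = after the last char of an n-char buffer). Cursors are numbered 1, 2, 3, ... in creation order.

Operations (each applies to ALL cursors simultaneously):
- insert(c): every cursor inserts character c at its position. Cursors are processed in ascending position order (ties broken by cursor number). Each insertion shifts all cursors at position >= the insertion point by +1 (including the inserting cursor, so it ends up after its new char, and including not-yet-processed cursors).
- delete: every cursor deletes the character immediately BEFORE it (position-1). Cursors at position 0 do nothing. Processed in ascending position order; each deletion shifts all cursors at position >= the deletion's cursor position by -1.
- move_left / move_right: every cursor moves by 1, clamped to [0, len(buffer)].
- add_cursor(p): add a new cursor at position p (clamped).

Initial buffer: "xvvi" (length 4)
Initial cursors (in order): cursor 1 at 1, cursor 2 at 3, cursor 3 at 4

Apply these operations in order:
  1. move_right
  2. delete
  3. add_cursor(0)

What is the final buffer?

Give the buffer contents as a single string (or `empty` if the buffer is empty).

Answer: x

Derivation:
After op 1 (move_right): buffer="xvvi" (len 4), cursors c1@2 c2@4 c3@4, authorship ....
After op 2 (delete): buffer="x" (len 1), cursors c1@1 c2@1 c3@1, authorship .
After op 3 (add_cursor(0)): buffer="x" (len 1), cursors c4@0 c1@1 c2@1 c3@1, authorship .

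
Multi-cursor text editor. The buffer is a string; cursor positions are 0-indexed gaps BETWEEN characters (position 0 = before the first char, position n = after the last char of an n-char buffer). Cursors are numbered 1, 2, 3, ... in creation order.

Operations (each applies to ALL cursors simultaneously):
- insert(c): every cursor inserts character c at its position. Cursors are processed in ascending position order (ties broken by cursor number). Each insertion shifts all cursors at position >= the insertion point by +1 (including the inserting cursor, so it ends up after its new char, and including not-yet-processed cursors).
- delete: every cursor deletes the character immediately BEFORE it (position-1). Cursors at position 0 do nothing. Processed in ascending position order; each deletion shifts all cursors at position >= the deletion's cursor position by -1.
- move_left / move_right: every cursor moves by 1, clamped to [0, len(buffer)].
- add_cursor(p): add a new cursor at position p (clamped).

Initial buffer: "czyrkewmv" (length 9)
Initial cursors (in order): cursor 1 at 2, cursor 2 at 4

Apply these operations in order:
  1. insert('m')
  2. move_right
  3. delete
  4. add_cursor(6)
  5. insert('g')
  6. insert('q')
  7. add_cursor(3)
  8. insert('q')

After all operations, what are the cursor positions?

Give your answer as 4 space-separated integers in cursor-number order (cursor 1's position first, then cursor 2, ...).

After op 1 (insert('m')): buffer="czmyrmkewmv" (len 11), cursors c1@3 c2@6, authorship ..1..2.....
After op 2 (move_right): buffer="czmyrmkewmv" (len 11), cursors c1@4 c2@7, authorship ..1..2.....
After op 3 (delete): buffer="czmrmewmv" (len 9), cursors c1@3 c2@5, authorship ..1.2....
After op 4 (add_cursor(6)): buffer="czmrmewmv" (len 9), cursors c1@3 c2@5 c3@6, authorship ..1.2....
After op 5 (insert('g')): buffer="czmgrmgegwmv" (len 12), cursors c1@4 c2@7 c3@9, authorship ..11.22.3...
After op 6 (insert('q')): buffer="czmgqrmgqegqwmv" (len 15), cursors c1@5 c2@9 c3@12, authorship ..111.222.33...
After op 7 (add_cursor(3)): buffer="czmgqrmgqegqwmv" (len 15), cursors c4@3 c1@5 c2@9 c3@12, authorship ..111.222.33...
After op 8 (insert('q')): buffer="czmqgqqrmgqqegqqwmv" (len 19), cursors c4@4 c1@7 c2@12 c3@16, authorship ..14111.2222.333...

Answer: 7 12 16 4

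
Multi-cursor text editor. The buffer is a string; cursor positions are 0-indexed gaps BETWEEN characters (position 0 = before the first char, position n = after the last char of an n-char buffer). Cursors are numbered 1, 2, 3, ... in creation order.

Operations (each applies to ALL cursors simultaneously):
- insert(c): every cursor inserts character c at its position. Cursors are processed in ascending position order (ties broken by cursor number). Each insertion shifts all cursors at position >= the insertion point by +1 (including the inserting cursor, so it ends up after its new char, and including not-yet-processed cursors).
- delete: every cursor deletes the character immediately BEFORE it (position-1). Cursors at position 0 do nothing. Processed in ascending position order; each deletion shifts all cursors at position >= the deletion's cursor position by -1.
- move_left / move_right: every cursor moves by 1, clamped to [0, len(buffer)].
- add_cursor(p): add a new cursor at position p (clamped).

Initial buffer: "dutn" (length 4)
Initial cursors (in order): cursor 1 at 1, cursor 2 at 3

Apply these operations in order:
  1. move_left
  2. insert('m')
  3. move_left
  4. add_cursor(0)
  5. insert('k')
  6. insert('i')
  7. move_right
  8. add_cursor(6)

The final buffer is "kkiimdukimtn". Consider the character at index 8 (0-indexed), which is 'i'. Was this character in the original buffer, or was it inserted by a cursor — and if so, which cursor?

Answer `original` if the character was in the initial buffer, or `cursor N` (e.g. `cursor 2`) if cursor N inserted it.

Answer: cursor 2

Derivation:
After op 1 (move_left): buffer="dutn" (len 4), cursors c1@0 c2@2, authorship ....
After op 2 (insert('m')): buffer="mdumtn" (len 6), cursors c1@1 c2@4, authorship 1..2..
After op 3 (move_left): buffer="mdumtn" (len 6), cursors c1@0 c2@3, authorship 1..2..
After op 4 (add_cursor(0)): buffer="mdumtn" (len 6), cursors c1@0 c3@0 c2@3, authorship 1..2..
After op 5 (insert('k')): buffer="kkmdukmtn" (len 9), cursors c1@2 c3@2 c2@6, authorship 131..22..
After op 6 (insert('i')): buffer="kkiimdukimtn" (len 12), cursors c1@4 c3@4 c2@9, authorship 13131..222..
After op 7 (move_right): buffer="kkiimdukimtn" (len 12), cursors c1@5 c3@5 c2@10, authorship 13131..222..
After op 8 (add_cursor(6)): buffer="kkiimdukimtn" (len 12), cursors c1@5 c3@5 c4@6 c2@10, authorship 13131..222..
Authorship (.=original, N=cursor N): 1 3 1 3 1 . . 2 2 2 . .
Index 8: author = 2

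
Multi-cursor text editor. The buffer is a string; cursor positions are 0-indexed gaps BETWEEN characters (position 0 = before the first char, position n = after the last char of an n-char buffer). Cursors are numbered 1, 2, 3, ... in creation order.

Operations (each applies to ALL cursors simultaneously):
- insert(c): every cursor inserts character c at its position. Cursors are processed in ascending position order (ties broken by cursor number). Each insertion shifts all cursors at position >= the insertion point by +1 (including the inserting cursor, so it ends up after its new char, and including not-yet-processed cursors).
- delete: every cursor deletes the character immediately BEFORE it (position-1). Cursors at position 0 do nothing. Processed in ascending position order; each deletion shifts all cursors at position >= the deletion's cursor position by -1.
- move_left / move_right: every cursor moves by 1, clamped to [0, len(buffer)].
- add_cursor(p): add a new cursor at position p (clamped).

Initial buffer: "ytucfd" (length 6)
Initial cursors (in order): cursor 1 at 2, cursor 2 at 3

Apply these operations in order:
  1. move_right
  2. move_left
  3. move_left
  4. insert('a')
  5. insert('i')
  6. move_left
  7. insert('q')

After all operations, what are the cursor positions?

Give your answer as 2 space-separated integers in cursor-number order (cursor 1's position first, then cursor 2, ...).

Answer: 3 7

Derivation:
After op 1 (move_right): buffer="ytucfd" (len 6), cursors c1@3 c2@4, authorship ......
After op 2 (move_left): buffer="ytucfd" (len 6), cursors c1@2 c2@3, authorship ......
After op 3 (move_left): buffer="ytucfd" (len 6), cursors c1@1 c2@2, authorship ......
After op 4 (insert('a')): buffer="yataucfd" (len 8), cursors c1@2 c2@4, authorship .1.2....
After op 5 (insert('i')): buffer="yaitaiucfd" (len 10), cursors c1@3 c2@6, authorship .11.22....
After op 6 (move_left): buffer="yaitaiucfd" (len 10), cursors c1@2 c2@5, authorship .11.22....
After op 7 (insert('q')): buffer="yaqitaqiucfd" (len 12), cursors c1@3 c2@7, authorship .111.222....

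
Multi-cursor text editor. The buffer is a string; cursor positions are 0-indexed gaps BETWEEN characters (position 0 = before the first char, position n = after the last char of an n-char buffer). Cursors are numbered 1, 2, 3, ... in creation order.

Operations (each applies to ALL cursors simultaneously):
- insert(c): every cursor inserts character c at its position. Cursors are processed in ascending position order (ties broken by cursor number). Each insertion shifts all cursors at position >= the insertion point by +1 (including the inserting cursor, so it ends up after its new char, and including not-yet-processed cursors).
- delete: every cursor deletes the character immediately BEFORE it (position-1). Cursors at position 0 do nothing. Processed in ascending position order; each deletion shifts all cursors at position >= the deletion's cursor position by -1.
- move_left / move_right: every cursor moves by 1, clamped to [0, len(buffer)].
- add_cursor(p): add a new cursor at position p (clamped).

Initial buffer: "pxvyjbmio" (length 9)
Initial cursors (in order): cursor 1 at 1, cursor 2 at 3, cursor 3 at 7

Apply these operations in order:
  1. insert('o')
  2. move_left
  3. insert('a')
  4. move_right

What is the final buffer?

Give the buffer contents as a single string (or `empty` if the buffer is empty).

After op 1 (insert('o')): buffer="poxvoyjbmoio" (len 12), cursors c1@2 c2@5 c3@10, authorship .1..2....3..
After op 2 (move_left): buffer="poxvoyjbmoio" (len 12), cursors c1@1 c2@4 c3@9, authorship .1..2....3..
After op 3 (insert('a')): buffer="paoxvaoyjbmaoio" (len 15), cursors c1@2 c2@6 c3@12, authorship .11..22....33..
After op 4 (move_right): buffer="paoxvaoyjbmaoio" (len 15), cursors c1@3 c2@7 c3@13, authorship .11..22....33..

Answer: paoxvaoyjbmaoio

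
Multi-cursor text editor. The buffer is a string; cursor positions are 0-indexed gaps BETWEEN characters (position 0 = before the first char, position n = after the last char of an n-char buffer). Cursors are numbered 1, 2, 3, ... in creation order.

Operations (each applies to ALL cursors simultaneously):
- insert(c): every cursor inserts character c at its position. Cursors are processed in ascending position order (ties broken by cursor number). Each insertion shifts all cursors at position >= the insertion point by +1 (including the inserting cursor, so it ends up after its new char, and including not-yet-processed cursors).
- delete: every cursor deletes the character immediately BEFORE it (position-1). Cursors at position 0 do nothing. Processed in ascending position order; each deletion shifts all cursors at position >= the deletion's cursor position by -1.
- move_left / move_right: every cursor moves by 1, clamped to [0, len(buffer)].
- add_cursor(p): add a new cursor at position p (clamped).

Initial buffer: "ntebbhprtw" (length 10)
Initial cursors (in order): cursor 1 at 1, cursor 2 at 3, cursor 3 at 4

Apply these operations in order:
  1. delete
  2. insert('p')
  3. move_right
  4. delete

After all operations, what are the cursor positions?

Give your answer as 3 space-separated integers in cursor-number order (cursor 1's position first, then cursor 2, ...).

After op 1 (delete): buffer="tbhprtw" (len 7), cursors c1@0 c2@1 c3@1, authorship .......
After op 2 (insert('p')): buffer="ptppbhprtw" (len 10), cursors c1@1 c2@4 c3@4, authorship 1.23......
After op 3 (move_right): buffer="ptppbhprtw" (len 10), cursors c1@2 c2@5 c3@5, authorship 1.23......
After op 4 (delete): buffer="pphprtw" (len 7), cursors c1@1 c2@2 c3@2, authorship 12.....

Answer: 1 2 2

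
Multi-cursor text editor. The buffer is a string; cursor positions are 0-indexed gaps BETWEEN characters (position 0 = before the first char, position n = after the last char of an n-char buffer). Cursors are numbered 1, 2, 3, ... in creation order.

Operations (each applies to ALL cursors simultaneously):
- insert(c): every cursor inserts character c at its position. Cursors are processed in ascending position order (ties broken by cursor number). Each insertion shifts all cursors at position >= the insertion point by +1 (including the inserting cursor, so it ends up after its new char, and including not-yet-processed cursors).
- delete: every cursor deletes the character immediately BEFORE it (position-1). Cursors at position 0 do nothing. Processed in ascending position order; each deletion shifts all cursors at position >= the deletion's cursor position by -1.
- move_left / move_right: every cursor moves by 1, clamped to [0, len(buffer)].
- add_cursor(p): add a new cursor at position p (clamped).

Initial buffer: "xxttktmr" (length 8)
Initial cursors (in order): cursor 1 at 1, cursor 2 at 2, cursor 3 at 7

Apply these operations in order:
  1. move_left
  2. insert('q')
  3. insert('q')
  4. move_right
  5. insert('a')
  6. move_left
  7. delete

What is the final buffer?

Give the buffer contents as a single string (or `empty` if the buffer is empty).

Answer: qqaqqattktqqar

Derivation:
After op 1 (move_left): buffer="xxttktmr" (len 8), cursors c1@0 c2@1 c3@6, authorship ........
After op 2 (insert('q')): buffer="qxqxttktqmr" (len 11), cursors c1@1 c2@3 c3@9, authorship 1.2.....3..
After op 3 (insert('q')): buffer="qqxqqxttktqqmr" (len 14), cursors c1@2 c2@5 c3@12, authorship 11.22.....33..
After op 4 (move_right): buffer="qqxqqxttktqqmr" (len 14), cursors c1@3 c2@6 c3@13, authorship 11.22.....33..
After op 5 (insert('a')): buffer="qqxaqqxattktqqmar" (len 17), cursors c1@4 c2@8 c3@16, authorship 11.122.2....33.3.
After op 6 (move_left): buffer="qqxaqqxattktqqmar" (len 17), cursors c1@3 c2@7 c3@15, authorship 11.122.2....33.3.
After op 7 (delete): buffer="qqaqqattktqqar" (len 14), cursors c1@2 c2@5 c3@12, authorship 111222....333.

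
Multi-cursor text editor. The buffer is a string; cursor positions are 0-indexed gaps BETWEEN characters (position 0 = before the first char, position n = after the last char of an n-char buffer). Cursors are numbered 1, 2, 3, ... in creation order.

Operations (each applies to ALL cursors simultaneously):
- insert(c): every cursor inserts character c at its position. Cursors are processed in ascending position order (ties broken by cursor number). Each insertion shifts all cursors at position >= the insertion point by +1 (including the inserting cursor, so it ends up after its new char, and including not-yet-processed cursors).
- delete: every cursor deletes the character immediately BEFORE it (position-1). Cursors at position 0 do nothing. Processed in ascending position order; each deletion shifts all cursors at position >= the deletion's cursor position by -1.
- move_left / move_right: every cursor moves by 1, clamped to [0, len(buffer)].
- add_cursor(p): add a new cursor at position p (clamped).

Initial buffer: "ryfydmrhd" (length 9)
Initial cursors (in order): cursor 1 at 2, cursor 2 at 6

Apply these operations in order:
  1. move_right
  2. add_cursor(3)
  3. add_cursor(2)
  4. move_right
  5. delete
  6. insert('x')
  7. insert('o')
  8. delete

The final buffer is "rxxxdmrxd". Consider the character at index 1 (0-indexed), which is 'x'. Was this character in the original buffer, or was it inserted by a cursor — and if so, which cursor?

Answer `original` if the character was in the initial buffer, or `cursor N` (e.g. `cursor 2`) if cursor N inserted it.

After op 1 (move_right): buffer="ryfydmrhd" (len 9), cursors c1@3 c2@7, authorship .........
After op 2 (add_cursor(3)): buffer="ryfydmrhd" (len 9), cursors c1@3 c3@3 c2@7, authorship .........
After op 3 (add_cursor(2)): buffer="ryfydmrhd" (len 9), cursors c4@2 c1@3 c3@3 c2@7, authorship .........
After op 4 (move_right): buffer="ryfydmrhd" (len 9), cursors c4@3 c1@4 c3@4 c2@8, authorship .........
After op 5 (delete): buffer="rdmrd" (len 5), cursors c1@1 c3@1 c4@1 c2@4, authorship .....
After op 6 (insert('x')): buffer="rxxxdmrxd" (len 9), cursors c1@4 c3@4 c4@4 c2@8, authorship .134...2.
After op 7 (insert('o')): buffer="rxxxooodmrxod" (len 13), cursors c1@7 c3@7 c4@7 c2@12, authorship .134134...22.
After op 8 (delete): buffer="rxxxdmrxd" (len 9), cursors c1@4 c3@4 c4@4 c2@8, authorship .134...2.
Authorship (.=original, N=cursor N): . 1 3 4 . . . 2 .
Index 1: author = 1

Answer: cursor 1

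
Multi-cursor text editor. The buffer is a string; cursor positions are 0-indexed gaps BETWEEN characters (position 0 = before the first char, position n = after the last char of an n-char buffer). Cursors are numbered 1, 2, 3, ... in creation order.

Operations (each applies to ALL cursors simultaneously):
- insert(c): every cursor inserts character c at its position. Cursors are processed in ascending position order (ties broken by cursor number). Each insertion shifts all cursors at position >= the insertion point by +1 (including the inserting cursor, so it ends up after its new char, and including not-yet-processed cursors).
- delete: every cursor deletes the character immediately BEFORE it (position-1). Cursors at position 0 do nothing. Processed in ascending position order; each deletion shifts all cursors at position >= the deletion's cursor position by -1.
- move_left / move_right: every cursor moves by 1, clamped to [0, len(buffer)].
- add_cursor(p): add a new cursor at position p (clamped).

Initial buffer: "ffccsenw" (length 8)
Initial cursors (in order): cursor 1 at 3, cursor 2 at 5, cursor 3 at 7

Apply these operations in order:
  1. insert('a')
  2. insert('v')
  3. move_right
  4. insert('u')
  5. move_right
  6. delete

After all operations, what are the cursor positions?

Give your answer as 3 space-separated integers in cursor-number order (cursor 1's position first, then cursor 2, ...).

Answer: 7 11 14

Derivation:
After op 1 (insert('a')): buffer="ffcacsaenaw" (len 11), cursors c1@4 c2@7 c3@10, authorship ...1..2..3.
After op 2 (insert('v')): buffer="ffcavcsavenavw" (len 14), cursors c1@5 c2@9 c3@13, authorship ...11..22..33.
After op 3 (move_right): buffer="ffcavcsavenavw" (len 14), cursors c1@6 c2@10 c3@14, authorship ...11..22..33.
After op 4 (insert('u')): buffer="ffcavcusaveunavwu" (len 17), cursors c1@7 c2@12 c3@17, authorship ...11.1.22.2.33.3
After op 5 (move_right): buffer="ffcavcusaveunavwu" (len 17), cursors c1@8 c2@13 c3@17, authorship ...11.1.22.2.33.3
After op 6 (delete): buffer="ffcavcuaveuavw" (len 14), cursors c1@7 c2@11 c3@14, authorship ...11.122.233.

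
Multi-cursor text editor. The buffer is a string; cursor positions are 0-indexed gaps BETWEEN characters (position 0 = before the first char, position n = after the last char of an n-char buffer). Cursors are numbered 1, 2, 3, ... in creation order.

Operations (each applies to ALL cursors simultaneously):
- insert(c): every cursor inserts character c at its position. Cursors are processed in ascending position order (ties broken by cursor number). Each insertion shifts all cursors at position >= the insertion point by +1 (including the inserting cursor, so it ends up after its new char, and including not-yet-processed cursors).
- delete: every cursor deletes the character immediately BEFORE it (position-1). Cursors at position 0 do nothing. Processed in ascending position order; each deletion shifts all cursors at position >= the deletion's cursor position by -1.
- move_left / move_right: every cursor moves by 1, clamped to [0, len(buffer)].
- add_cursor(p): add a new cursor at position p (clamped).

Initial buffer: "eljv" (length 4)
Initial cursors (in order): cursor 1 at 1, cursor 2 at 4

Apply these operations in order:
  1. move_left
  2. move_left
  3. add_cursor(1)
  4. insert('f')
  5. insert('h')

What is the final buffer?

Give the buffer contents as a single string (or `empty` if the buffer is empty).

After op 1 (move_left): buffer="eljv" (len 4), cursors c1@0 c2@3, authorship ....
After op 2 (move_left): buffer="eljv" (len 4), cursors c1@0 c2@2, authorship ....
After op 3 (add_cursor(1)): buffer="eljv" (len 4), cursors c1@0 c3@1 c2@2, authorship ....
After op 4 (insert('f')): buffer="feflfjv" (len 7), cursors c1@1 c3@3 c2@5, authorship 1.3.2..
After op 5 (insert('h')): buffer="fhefhlfhjv" (len 10), cursors c1@2 c3@5 c2@8, authorship 11.33.22..

Answer: fhefhlfhjv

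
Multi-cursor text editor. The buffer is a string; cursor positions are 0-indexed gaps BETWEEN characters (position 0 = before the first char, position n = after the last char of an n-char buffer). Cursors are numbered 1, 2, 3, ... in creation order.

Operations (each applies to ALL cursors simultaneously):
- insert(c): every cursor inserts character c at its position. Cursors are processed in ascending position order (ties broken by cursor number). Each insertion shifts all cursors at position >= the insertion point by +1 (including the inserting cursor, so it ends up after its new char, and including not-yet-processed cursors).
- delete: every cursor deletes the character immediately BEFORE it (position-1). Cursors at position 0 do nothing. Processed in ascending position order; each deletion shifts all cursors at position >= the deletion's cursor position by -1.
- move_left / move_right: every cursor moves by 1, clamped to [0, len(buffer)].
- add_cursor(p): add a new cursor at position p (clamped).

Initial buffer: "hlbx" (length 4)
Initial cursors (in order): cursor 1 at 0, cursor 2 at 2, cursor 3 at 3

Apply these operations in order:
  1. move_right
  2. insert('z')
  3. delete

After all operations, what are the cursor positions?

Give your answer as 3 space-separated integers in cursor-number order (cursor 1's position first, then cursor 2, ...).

After op 1 (move_right): buffer="hlbx" (len 4), cursors c1@1 c2@3 c3@4, authorship ....
After op 2 (insert('z')): buffer="hzlbzxz" (len 7), cursors c1@2 c2@5 c3@7, authorship .1..2.3
After op 3 (delete): buffer="hlbx" (len 4), cursors c1@1 c2@3 c3@4, authorship ....

Answer: 1 3 4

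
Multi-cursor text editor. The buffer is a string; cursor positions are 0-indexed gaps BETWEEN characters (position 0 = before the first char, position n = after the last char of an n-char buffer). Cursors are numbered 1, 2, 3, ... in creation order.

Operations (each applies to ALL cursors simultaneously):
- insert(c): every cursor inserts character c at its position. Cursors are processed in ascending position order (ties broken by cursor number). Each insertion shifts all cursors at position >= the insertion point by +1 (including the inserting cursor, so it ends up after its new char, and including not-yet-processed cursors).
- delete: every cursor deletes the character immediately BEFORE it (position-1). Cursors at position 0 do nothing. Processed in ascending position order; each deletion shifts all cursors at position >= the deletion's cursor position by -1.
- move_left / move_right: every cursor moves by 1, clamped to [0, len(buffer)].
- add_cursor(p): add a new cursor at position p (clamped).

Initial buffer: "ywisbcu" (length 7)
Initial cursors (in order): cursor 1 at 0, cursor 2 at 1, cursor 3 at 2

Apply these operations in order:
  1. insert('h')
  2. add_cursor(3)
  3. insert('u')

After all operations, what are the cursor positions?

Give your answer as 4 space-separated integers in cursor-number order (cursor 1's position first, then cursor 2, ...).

Answer: 2 6 9 6

Derivation:
After op 1 (insert('h')): buffer="hyhwhisbcu" (len 10), cursors c1@1 c2@3 c3@5, authorship 1.2.3.....
After op 2 (add_cursor(3)): buffer="hyhwhisbcu" (len 10), cursors c1@1 c2@3 c4@3 c3@5, authorship 1.2.3.....
After op 3 (insert('u')): buffer="huyhuuwhuisbcu" (len 14), cursors c1@2 c2@6 c4@6 c3@9, authorship 11.224.33.....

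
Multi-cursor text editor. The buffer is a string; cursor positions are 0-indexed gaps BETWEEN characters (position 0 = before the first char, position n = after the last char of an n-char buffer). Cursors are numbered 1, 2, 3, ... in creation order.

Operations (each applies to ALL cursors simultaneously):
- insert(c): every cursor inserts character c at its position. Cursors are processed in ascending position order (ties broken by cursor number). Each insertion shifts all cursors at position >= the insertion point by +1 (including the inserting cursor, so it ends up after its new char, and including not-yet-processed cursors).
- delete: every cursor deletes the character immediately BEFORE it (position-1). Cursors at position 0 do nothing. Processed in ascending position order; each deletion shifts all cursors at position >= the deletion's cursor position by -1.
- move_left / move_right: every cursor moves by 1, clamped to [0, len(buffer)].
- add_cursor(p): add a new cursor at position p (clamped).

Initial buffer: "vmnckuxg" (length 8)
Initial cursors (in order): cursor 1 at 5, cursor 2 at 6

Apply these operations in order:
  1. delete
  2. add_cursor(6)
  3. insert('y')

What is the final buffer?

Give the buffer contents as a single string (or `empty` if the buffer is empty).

Answer: vmncyyxgy

Derivation:
After op 1 (delete): buffer="vmncxg" (len 6), cursors c1@4 c2@4, authorship ......
After op 2 (add_cursor(6)): buffer="vmncxg" (len 6), cursors c1@4 c2@4 c3@6, authorship ......
After op 3 (insert('y')): buffer="vmncyyxgy" (len 9), cursors c1@6 c2@6 c3@9, authorship ....12..3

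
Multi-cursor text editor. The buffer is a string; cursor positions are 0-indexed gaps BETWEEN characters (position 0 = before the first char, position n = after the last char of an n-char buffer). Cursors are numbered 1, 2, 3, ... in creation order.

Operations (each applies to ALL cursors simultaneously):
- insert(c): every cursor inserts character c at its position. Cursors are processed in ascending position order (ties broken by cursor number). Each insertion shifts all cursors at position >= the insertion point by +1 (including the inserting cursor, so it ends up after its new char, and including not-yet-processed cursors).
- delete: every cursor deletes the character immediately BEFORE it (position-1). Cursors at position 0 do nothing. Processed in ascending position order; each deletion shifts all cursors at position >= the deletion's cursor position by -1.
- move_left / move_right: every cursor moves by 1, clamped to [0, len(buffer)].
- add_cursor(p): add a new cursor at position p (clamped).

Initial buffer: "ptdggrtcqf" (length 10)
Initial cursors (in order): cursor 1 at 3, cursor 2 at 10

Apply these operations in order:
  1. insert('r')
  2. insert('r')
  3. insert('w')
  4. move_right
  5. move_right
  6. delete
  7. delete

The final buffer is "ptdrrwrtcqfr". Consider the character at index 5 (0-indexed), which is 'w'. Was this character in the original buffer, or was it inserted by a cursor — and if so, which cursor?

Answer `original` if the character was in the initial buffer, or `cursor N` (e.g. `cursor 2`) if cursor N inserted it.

After op 1 (insert('r')): buffer="ptdrggrtcqfr" (len 12), cursors c1@4 c2@12, authorship ...1.......2
After op 2 (insert('r')): buffer="ptdrrggrtcqfrr" (len 14), cursors c1@5 c2@14, authorship ...11.......22
After op 3 (insert('w')): buffer="ptdrrwggrtcqfrrw" (len 16), cursors c1@6 c2@16, authorship ...111.......222
After op 4 (move_right): buffer="ptdrrwggrtcqfrrw" (len 16), cursors c1@7 c2@16, authorship ...111.......222
After op 5 (move_right): buffer="ptdrrwggrtcqfrrw" (len 16), cursors c1@8 c2@16, authorship ...111.......222
After op 6 (delete): buffer="ptdrrwgrtcqfrr" (len 14), cursors c1@7 c2@14, authorship ...111......22
After op 7 (delete): buffer="ptdrrwrtcqfr" (len 12), cursors c1@6 c2@12, authorship ...111.....2
Authorship (.=original, N=cursor N): . . . 1 1 1 . . . . . 2
Index 5: author = 1

Answer: cursor 1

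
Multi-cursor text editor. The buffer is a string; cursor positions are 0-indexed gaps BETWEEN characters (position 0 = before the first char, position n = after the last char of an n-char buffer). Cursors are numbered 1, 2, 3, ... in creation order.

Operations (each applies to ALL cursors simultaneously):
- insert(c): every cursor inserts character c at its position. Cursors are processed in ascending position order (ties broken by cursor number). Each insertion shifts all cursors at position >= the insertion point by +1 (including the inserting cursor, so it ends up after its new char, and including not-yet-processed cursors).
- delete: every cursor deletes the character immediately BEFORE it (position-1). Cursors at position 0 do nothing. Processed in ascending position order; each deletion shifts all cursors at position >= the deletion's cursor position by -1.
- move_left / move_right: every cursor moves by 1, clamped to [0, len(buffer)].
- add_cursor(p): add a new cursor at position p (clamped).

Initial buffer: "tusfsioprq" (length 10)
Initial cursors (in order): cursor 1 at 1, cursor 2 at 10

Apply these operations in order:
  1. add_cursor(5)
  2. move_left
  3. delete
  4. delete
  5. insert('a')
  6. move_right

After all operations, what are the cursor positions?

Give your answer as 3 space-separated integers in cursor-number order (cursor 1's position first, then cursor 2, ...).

After op 1 (add_cursor(5)): buffer="tusfsioprq" (len 10), cursors c1@1 c3@5 c2@10, authorship ..........
After op 2 (move_left): buffer="tusfsioprq" (len 10), cursors c1@0 c3@4 c2@9, authorship ..........
After op 3 (delete): buffer="tussiopq" (len 8), cursors c1@0 c3@3 c2@7, authorship ........
After op 4 (delete): buffer="tusioq" (len 6), cursors c1@0 c3@2 c2@5, authorship ......
After op 5 (insert('a')): buffer="atuasioaq" (len 9), cursors c1@1 c3@4 c2@8, authorship 1..3...2.
After op 6 (move_right): buffer="atuasioaq" (len 9), cursors c1@2 c3@5 c2@9, authorship 1..3...2.

Answer: 2 9 5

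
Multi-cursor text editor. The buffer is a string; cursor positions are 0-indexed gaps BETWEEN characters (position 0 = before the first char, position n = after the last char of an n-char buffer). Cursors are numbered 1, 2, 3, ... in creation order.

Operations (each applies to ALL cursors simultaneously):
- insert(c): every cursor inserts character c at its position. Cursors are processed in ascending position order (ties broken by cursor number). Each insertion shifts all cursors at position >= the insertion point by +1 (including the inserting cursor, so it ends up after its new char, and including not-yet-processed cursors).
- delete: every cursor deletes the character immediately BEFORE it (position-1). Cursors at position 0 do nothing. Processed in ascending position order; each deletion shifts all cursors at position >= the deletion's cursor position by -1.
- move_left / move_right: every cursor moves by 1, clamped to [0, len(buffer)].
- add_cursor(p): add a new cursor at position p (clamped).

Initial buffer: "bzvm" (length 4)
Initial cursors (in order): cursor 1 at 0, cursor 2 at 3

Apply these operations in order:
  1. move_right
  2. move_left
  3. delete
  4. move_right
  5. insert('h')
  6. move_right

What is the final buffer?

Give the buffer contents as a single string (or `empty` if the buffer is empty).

After op 1 (move_right): buffer="bzvm" (len 4), cursors c1@1 c2@4, authorship ....
After op 2 (move_left): buffer="bzvm" (len 4), cursors c1@0 c2@3, authorship ....
After op 3 (delete): buffer="bzm" (len 3), cursors c1@0 c2@2, authorship ...
After op 4 (move_right): buffer="bzm" (len 3), cursors c1@1 c2@3, authorship ...
After op 5 (insert('h')): buffer="bhzmh" (len 5), cursors c1@2 c2@5, authorship .1..2
After op 6 (move_right): buffer="bhzmh" (len 5), cursors c1@3 c2@5, authorship .1..2

Answer: bhzmh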